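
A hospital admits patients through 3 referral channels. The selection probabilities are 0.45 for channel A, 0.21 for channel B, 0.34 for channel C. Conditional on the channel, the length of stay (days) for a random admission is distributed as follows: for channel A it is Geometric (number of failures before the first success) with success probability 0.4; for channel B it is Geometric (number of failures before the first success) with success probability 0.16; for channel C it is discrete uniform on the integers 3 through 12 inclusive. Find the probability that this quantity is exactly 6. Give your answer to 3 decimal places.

Conditional on each channel, P(X = 6): A: 0.0186624; B: 0.0562077; C: 0.1.
By total probability, P(X = 6) = 0.45·0.0186624 + 0.21·0.0562077 + 0.34·0.1 = 0.0542017.

0.054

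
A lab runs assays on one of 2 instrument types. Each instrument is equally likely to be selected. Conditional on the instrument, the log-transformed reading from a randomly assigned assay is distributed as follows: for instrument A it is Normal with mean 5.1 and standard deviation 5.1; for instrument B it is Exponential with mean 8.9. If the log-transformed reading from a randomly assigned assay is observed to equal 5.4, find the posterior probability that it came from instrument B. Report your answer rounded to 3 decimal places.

0.440

Likelihoods f(5.4 | ·): A: 0.0780888; B: 0.0612499.
Posterior ∝ prior × likelihood. Numerator for B: 0.5·0.0612499 = 0.030625.
Normalizing constant: 0.5·0.0780888 + 0.5·0.0612499 = 0.0696693.
P(B | observation) = 0.030625 / 0.0696693 = 0.439576.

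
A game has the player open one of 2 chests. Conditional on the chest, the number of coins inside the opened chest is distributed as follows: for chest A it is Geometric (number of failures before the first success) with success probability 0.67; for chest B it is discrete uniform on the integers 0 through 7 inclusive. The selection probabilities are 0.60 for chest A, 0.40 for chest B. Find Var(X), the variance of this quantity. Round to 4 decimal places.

Per component, A: μ=0.492537, E[X²]=0.977723; B: μ=3.5, E[X²]=17.5.
E[X] = 0.6·0.492537 + 0.4·3.5 = 1.69552.
E[X²] = 0.6·0.977723 + 0.4·17.5 = 7.58663.
Var(X) = E[X²] − (E[X])² = 7.58663 − 2.8748 = 4.71184.

4.7118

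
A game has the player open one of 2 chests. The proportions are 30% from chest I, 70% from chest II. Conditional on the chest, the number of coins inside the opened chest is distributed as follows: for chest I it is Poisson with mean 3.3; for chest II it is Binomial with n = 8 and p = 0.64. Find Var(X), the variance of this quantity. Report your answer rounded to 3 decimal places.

2.976

Per component, I: μ=3.3, E[X²]=14.19; II: μ=5.12, E[X²]=28.0576.
E[X] = 0.3·3.3 + 0.7·5.12 = 4.574.
E[X²] = 0.3·14.19 + 0.7·28.0576 = 23.8973.
Var(X) = E[X²] − (E[X])² = 23.8973 − 20.9215 = 2.97584.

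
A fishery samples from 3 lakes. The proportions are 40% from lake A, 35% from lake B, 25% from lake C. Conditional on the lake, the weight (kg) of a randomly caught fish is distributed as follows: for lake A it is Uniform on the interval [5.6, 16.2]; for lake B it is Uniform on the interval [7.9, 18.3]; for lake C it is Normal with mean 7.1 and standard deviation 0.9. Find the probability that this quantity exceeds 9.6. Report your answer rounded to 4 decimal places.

0.5425

Conditional on each lake, P(X > 9.6): A: 0.622642; B: 0.836538; C: 0.0027366.
By total probability, P(X > 9.6) = 0.4·0.622642 + 0.35·0.836538 + 0.25·0.0027366 = 0.542529.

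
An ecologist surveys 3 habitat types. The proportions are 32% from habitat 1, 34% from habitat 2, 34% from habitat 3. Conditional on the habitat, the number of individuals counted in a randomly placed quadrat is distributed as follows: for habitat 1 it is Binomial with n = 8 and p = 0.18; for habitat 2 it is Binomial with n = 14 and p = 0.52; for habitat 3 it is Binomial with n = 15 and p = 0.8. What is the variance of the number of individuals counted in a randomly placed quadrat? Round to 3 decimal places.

Per component, 1: μ=1.44, E[X²]=3.2544; 2: μ=7.28, E[X²]=56.4928; 3: μ=12, E[X²]=146.4.
E[X] = 0.32·1.44 + 0.34·7.28 + 0.34·12 = 7.016.
E[X²] = 0.32·3.2544 + 0.34·56.4928 + 0.34·146.4 = 70.025.
Var(X) = E[X²] − (E[X])² = 70.025 − 49.2243 = 20.8007.

20.801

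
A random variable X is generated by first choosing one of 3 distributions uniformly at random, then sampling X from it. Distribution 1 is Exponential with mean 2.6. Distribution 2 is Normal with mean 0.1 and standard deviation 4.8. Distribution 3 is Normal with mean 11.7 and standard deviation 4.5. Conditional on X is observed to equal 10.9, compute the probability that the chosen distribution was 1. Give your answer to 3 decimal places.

Likelihoods f(10.9 | ·): 1: 0.00581207; 2: 0.00661243; 3: 0.0872639.
Posterior ∝ prior × likelihood. Numerator for 1: 0.333333·0.00581207 = 0.00193736.
Normalizing constant: 0.333333·0.00581207 + 0.333333·0.00661243 + 0.333333·0.0872639 = 0.0332295.
P(1 | observation) = 0.00193736 / 0.0332295 = 0.0583023.

0.058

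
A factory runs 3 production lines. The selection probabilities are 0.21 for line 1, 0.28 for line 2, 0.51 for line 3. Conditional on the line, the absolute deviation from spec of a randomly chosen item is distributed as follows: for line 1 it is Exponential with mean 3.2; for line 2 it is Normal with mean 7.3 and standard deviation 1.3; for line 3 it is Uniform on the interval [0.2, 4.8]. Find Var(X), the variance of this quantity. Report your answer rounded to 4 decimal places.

Per component, 1: μ=3.2, E[X²]=20.48; 2: μ=7.3, E[X²]=54.98; 3: μ=2.5, E[X²]=8.01333.
E[X] = 0.21·3.2 + 0.28·7.3 + 0.51·2.5 = 3.991.
E[X²] = 0.21·20.48 + 0.28·54.98 + 0.51·8.01333 = 23.782.
Var(X) = E[X²] − (E[X])² = 23.782 − 15.9281 = 7.85392.

7.8539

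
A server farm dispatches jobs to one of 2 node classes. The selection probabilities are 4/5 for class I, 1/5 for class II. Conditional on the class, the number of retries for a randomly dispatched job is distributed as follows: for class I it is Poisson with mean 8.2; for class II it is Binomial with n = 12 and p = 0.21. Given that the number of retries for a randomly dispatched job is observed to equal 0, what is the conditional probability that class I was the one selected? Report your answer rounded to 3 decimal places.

Likelihoods P(X=0 | ·): I: 0.000274654; II: 0.0590915.
Posterior ∝ prior × likelihood. Numerator for I: 0.8·0.000274654 = 0.000219723.
Normalizing constant: 0.8·0.000274654 + 0.2·0.0590915 = 0.012038.
P(I | observation) = 0.000219723 / 0.012038 = 0.0182524.

0.018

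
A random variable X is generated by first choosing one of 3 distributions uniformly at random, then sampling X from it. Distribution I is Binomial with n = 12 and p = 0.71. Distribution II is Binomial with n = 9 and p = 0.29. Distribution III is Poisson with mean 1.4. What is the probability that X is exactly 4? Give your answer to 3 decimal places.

0.069

Conditional on each component, P(X = 4): I: 0.00629249; II: 0.160788; III: 0.039472.
By total probability, P(X = 4) = 0.333333·0.00629249 + 0.333333·0.160788 + 0.333333·0.039472 = 0.0688509.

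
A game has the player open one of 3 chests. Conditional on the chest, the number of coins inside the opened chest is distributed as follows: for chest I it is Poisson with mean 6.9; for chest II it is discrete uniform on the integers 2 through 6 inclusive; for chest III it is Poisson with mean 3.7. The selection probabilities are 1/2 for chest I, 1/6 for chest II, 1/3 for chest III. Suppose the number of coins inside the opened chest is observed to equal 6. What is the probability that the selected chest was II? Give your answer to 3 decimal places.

0.241

Likelihoods P(X=6 | ·): I: 0.151053; II: 0.2; III: 0.0881025.
Posterior ∝ prior × likelihood. Numerator for II: 0.166667·0.2 = 0.0333333.
Normalizing constant: 0.5·0.151053 + 0.166667·0.2 + 0.333333·0.0881025 = 0.138227.
P(II | observation) = 0.0333333 / 0.138227 = 0.241148.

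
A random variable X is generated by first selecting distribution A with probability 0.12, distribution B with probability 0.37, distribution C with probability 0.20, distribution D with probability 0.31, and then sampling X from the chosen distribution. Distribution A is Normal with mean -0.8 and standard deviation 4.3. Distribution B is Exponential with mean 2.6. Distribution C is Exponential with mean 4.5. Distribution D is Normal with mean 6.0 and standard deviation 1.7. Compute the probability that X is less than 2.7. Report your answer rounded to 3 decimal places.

Conditional on each component, P(X < 2.7): A: 0.792164; B: 0.646001; C: 0.451188; D: 0.0261184.
By total probability, P(X < 2.7) = 0.12·0.792164 + 0.37·0.646001 + 0.2·0.451188 + 0.31·0.0261184 = 0.432415.

0.432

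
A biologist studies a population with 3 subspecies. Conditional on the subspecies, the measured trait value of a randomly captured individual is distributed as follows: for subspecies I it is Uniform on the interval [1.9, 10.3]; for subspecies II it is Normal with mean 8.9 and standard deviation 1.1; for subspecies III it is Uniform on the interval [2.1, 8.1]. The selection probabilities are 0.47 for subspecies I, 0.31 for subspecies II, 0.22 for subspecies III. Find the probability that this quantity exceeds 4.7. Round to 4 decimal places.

Conditional on each subspecies, P(X > 4.7): I: 0.666667; II: 0.999933; III: 0.566667.
By total probability, P(X > 4.7) = 0.47·0.666667 + 0.31·0.999933 + 0.22·0.566667 = 0.747979.

0.7480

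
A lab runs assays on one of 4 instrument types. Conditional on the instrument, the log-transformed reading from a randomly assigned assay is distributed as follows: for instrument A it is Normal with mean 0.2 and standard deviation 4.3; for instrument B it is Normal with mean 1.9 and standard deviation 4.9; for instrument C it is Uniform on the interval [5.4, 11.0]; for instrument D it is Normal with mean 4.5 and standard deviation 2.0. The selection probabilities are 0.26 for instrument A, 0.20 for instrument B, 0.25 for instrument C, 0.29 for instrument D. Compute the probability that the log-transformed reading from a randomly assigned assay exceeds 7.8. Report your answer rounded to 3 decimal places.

Conditional on each instrument, P(X > 7.8): A: 0.0385771; B: 0.114279; C: 0.571429; D: 0.0494715.
By total probability, P(X > 7.8) = 0.26·0.0385771 + 0.2·0.114279 + 0.25·0.571429 + 0.29·0.0494715 = 0.19009.

0.190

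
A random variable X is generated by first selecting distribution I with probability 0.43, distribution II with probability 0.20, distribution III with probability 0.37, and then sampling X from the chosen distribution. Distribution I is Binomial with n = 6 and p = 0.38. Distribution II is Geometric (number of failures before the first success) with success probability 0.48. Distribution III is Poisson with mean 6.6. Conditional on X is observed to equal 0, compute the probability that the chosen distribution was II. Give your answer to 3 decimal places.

Likelihoods P(X=0 | ·): I: 0.0568002; II: 0.48; III: 0.00136037.
Posterior ∝ prior × likelihood. Numerator for II: 0.2·0.48 = 0.096.
Normalizing constant: 0.43·0.0568002 + 0.2·0.48 + 0.37·0.00136037 = 0.120927.
P(II | observation) = 0.096 / 0.120927 = 0.793865.

0.794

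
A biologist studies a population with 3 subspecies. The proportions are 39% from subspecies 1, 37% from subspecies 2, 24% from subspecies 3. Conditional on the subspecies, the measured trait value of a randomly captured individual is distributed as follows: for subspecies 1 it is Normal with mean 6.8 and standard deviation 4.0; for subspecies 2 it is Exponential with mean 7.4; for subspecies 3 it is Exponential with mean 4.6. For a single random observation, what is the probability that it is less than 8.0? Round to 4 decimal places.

0.6833

Conditional on each subspecies, P(X < 8.0): 1: 0.617911; 2: 0.660771; 3: 0.824327.
By total probability, P(X < 8.0) = 0.39·0.617911 + 0.37·0.660771 + 0.24·0.824327 = 0.683309.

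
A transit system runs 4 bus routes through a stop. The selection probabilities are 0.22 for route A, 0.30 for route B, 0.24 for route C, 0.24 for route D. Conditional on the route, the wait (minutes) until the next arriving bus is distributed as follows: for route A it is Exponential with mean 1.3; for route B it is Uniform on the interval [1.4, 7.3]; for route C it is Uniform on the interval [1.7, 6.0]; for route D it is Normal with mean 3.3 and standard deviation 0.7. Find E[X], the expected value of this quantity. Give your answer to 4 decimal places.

Component means — A: 1.3; B: 4.35; C: 3.85; D: 3.3.
E[X] = 0.22·1.3 + 0.3·4.35 + 0.24·3.85 + 0.24·3.3 = 3.307.

3.3070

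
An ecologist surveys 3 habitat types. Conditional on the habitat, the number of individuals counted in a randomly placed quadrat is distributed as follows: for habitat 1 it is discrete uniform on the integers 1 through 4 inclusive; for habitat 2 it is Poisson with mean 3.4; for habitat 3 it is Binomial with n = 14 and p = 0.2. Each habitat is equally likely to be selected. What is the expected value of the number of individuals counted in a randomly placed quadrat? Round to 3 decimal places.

Component means — 1: 2.5; 2: 3.4; 3: 2.8.
E[X] = 0.333333·2.5 + 0.333333·3.4 + 0.333333·2.8 = 2.9.

2.900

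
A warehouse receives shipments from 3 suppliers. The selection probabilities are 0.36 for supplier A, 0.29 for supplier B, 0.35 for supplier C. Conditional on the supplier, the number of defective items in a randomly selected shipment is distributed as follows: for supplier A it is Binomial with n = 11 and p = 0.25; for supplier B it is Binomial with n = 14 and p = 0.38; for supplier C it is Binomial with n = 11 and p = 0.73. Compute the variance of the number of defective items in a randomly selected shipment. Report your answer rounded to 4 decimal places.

Per component, A: μ=2.75, E[X²]=9.625; B: μ=5.32, E[X²]=31.6008; C: μ=8.03, E[X²]=66.649.
E[X] = 0.36·2.75 + 0.29·5.32 + 0.35·8.03 = 5.3433.
E[X²] = 0.36·9.625 + 0.29·31.6008 + 0.35·66.649 = 35.9564.
Var(X) = E[X²] − (E[X])² = 35.9564 − 28.5509 = 7.40553.

7.4055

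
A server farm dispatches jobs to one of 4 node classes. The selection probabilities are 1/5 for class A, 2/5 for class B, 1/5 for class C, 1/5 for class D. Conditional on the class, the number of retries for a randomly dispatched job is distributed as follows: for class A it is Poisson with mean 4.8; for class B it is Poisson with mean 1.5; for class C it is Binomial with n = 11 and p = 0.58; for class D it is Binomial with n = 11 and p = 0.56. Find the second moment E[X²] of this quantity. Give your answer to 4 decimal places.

For each component E[X²] = Var + (mean)², giving A: 27.84; B: 3.75; C: 43.384; D: 40.656.
Overall E[X²] = 0.2·27.84 + 0.4·3.75 + 0.2·43.384 + 0.2·40.656 = 23.876.

23.8760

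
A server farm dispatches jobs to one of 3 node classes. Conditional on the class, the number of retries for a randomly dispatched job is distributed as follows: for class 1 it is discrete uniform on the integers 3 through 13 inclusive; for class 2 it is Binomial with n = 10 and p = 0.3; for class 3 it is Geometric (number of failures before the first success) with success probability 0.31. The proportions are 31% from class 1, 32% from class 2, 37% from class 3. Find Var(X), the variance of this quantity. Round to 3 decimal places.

Per component, 1: μ=8, E[X²]=74; 2: μ=3, E[X²]=11.1; 3: μ=2.22581, E[X²]=12.1342.
E[X] = 0.31·8 + 0.32·3 + 0.37·2.22581 = 4.26355.
E[X²] = 0.31·74 + 0.32·11.1 + 0.37·12.1342 = 30.9817.
Var(X) = E[X²] − (E[X])² = 30.9817 − 18.1778 = 12.8038.

12.804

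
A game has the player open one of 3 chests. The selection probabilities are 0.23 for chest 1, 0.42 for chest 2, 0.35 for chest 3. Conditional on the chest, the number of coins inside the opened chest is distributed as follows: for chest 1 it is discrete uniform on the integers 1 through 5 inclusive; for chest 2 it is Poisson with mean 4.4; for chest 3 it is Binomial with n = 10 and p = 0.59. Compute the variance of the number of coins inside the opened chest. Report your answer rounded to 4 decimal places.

Per component, 1: μ=3, E[X²]=11; 2: μ=4.4, E[X²]=23.76; 3: μ=5.9, E[X²]=37.229.
E[X] = 0.23·3 + 0.42·4.4 + 0.35·5.9 = 4.603.
E[X²] = 0.23·11 + 0.42·23.76 + 0.35·37.229 = 25.5393.
Var(X) = E[X²] − (E[X])² = 25.5393 − 21.1876 = 4.35174.

4.3517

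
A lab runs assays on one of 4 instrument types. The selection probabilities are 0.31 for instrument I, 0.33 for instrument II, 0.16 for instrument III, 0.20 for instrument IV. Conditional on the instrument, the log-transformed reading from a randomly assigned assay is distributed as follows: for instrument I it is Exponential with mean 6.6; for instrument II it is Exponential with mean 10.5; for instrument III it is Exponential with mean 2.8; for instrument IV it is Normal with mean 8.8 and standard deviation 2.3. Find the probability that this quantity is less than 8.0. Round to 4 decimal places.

0.6173

Conditional on each instrument, P(X < 8.0): I: 0.702435; II: 0.533224; III: 0.942567; IV: 0.363985.
By total probability, P(X < 8.0) = 0.31·0.702435 + 0.33·0.533224 + 0.16·0.942567 + 0.2·0.363985 = 0.617326.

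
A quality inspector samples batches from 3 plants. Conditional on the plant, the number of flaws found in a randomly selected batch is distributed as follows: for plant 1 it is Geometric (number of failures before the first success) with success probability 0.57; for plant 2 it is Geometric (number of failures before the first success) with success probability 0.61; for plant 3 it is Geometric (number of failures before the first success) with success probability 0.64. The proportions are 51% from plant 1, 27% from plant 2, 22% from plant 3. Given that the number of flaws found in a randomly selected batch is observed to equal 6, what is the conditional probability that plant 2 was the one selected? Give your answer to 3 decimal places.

Likelihoods P(X=6 | ·): 1: 0.00360318; 2: 0.00214643; 3: 0.00139314.
Posterior ∝ prior × likelihood. Numerator for 2: 0.27·0.00214643 = 0.000579537.
Normalizing constant: 0.51·0.00360318 + 0.27·0.00214643 + 0.22·0.00139314 = 0.00272365.
P(2 | observation) = 0.000579537 / 0.00272365 = 0.21278.

0.213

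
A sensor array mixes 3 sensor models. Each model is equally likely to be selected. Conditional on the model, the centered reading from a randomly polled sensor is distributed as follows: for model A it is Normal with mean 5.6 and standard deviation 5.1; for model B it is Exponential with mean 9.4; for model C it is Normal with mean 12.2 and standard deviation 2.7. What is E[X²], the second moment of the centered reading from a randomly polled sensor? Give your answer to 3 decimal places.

For each component E[X²] = Var + (mean)², giving A: 57.37; B: 176.72; C: 156.13.
Overall E[X²] = 0.333333·57.37 + 0.333333·176.72 + 0.333333·156.13 = 130.073.

130.073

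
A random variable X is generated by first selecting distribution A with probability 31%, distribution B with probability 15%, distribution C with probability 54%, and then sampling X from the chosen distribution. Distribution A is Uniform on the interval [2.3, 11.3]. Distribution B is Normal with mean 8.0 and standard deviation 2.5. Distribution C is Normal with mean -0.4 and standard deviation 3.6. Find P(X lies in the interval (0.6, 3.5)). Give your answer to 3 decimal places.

0.182

Conditional on each component, P(0.6 < X < 3.5): A: 0.133333; B: 0.0343921; C: 0.251261.
By total probability, P(0.6 < X < 3.5) = 0.31·0.133333 + 0.15·0.0343921 + 0.54·0.251261 = 0.182173.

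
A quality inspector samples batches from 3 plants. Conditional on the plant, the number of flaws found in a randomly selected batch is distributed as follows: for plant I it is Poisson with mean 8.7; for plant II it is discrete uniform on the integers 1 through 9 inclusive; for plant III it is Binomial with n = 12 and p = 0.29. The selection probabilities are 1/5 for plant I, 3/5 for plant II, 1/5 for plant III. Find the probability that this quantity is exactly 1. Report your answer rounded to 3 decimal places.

Conditional on each plant, P(X = 1): I: 0.0014493; II: 0.111111; III: 0.0804306.
By total probability, P(X = 1) = 0.2·0.0014493 + 0.6·0.111111 + 0.2·0.0804306 = 0.0830426.

0.083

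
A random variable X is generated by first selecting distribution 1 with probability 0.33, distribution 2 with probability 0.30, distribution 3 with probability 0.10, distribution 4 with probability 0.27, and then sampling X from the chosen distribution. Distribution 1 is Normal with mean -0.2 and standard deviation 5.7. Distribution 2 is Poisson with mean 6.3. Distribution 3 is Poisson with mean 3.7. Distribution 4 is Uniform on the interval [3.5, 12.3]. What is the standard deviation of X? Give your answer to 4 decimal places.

5.1128

Per component, 1: μ=-0.2, E[X²]=32.53; 2: μ=6.3, E[X²]=45.99; 3: μ=3.7, E[X²]=17.39; 4: μ=7.9, E[X²]=68.8633.
E[X] = 0.33·-0.2 + 0.3·6.3 + 0.1·3.7 + 0.27·7.9 = 4.327.
E[X²] = 0.33·32.53 + 0.3·45.99 + 0.1·17.39 + 0.27·68.8633 = 44.864.
Var(X) = E[X²] − (E[X])² = 44.864 − 18.7229 = 26.1411.
SD(X) = √26.1411 = 5.11283.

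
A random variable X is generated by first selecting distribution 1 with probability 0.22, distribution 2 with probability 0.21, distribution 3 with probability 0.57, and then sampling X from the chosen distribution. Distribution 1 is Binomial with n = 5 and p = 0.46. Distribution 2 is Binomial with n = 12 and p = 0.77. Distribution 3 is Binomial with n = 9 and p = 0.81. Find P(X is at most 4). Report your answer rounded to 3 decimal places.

0.225

Conditional on each component, P(X ≤ 4): 1: 0.979404; 2: 0.00156069; 3: 0.0157541.
By total probability, P(X ≤ 4) = 0.22·0.979404 + 0.21·0.00156069 + 0.57·0.0157541 = 0.224776.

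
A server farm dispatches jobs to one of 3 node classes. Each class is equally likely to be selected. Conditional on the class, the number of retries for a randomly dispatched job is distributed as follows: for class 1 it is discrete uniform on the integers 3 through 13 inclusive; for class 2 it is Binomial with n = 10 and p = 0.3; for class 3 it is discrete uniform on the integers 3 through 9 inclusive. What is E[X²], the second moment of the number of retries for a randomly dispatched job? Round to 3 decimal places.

41.700

For each component E[X²] = Var + (mean)², giving 1: 74; 2: 11.1; 3: 40.
Overall E[X²] = 0.333333·74 + 0.333333·11.1 + 0.333333·40 = 41.7.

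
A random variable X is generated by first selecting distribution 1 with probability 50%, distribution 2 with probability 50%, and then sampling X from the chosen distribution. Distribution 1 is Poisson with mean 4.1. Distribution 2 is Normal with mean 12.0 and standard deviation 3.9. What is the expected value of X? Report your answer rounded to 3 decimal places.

8.050

Component means — 1: 4.1; 2: 12.
E[X] = 0.5·4.1 + 0.5·12 = 8.05.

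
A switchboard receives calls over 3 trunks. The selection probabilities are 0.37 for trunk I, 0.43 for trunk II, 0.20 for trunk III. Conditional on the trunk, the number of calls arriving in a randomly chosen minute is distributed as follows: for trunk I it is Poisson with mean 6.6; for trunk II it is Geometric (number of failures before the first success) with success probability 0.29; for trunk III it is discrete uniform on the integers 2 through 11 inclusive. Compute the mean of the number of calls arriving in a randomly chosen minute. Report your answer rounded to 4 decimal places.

4.7948

Component means — I: 6.6; II: 2.44828; III: 6.5.
E[X] = 0.37·6.6 + 0.43·2.44828 + 0.2·6.5 = 4.79476.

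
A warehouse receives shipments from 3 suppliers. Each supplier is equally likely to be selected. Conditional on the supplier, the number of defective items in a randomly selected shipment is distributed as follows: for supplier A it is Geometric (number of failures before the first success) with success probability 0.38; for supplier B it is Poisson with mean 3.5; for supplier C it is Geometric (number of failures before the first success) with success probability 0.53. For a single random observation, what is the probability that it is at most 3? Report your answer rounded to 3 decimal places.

Conditional on each supplier, P(X ≤ 3): A: 0.852237; B: 0.536633; C: 0.951203.
By total probability, P(X ≤ 3) = 0.333333·0.852237 + 0.333333·0.536633 + 0.333333·0.951203 = 0.780024.

0.780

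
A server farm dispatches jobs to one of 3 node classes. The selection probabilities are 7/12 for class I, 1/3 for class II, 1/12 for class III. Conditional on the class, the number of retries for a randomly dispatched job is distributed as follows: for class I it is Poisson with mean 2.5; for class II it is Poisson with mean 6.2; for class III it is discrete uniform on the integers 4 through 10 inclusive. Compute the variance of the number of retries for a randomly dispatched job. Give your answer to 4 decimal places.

7.5224

Per component, I: μ=2.5, E[X²]=8.75; II: μ=6.2, E[X²]=44.64; III: μ=7, E[X²]=53.
E[X] = 0.583333·2.5 + 0.333333·6.2 + 0.0833333·7 = 4.10833.
E[X²] = 0.583333·8.75 + 0.333333·44.64 + 0.0833333·53 = 24.4008.
Var(X) = E[X²] − (E[X])² = 24.4008 − 16.8784 = 7.52243.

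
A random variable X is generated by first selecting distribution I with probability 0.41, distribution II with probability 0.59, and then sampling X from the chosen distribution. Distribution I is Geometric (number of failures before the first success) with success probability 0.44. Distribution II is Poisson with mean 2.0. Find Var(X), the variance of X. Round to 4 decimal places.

Per component, I: μ=1.27273, E[X²]=4.5124; II: μ=2, E[X²]=6.
E[X] = 0.41·1.27273 + 0.59·2 = 1.70182.
E[X²] = 0.41·4.5124 + 0.59·6 = 5.39008.
Var(X) = E[X²] − (E[X])² = 5.39008 − 2.89619 = 2.4939.

2.4939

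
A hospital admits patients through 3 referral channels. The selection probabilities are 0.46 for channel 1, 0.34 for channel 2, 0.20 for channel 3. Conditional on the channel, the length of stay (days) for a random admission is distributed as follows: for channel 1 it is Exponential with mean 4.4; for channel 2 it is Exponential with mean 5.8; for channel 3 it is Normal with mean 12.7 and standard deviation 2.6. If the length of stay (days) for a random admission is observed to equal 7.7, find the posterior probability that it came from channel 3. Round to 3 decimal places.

Likelihoods f(7.7 | ·): 1: 0.0394941; 2: 0.0457097; 3: 0.0241478.
Posterior ∝ prior × likelihood. Numerator for 3: 0.2·0.0241478 = 0.00482956.
Normalizing constant: 0.46·0.0394941 + 0.34·0.0457097 + 0.2·0.0241478 = 0.0385381.
P(3 | observation) = 0.00482956 / 0.0385381 = 0.125319.

0.125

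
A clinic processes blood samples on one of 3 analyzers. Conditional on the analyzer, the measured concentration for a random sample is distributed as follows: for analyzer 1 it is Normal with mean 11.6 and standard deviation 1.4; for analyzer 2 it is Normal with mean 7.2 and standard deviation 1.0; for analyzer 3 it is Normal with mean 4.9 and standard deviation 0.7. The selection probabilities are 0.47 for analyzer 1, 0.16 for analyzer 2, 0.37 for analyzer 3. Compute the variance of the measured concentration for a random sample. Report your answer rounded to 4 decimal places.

10.8379

Per component, 1: μ=11.6, E[X²]=136.52; 2: μ=7.2, E[X²]=52.84; 3: μ=4.9, E[X²]=24.5.
E[X] = 0.47·11.6 + 0.16·7.2 + 0.37·4.9 = 8.417.
E[X²] = 0.47·136.52 + 0.16·52.84 + 0.37·24.5 = 81.6838.
Var(X) = E[X²] − (E[X])² = 81.6838 − 70.8459 = 10.8379.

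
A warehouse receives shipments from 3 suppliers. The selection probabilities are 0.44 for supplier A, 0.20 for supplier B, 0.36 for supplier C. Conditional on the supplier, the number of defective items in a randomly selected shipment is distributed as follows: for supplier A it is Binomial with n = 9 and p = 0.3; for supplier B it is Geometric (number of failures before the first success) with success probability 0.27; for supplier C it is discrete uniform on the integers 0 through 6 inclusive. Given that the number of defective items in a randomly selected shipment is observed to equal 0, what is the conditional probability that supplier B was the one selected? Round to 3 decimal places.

0.438

Likelihoods P(X=0 | ·): A: 0.0403536; B: 0.27; C: 0.142857.
Posterior ∝ prior × likelihood. Numerator for B: 0.2·0.27 = 0.054.
Normalizing constant: 0.44·0.0403536 + 0.2·0.27 + 0.36·0.142857 = 0.123184.
P(B | observation) = 0.054 / 0.123184 = 0.438368.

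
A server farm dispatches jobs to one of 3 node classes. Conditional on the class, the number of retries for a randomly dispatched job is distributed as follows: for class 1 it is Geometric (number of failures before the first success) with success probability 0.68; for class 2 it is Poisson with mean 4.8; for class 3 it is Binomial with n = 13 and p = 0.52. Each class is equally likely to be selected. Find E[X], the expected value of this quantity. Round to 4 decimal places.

Component means — 1: 0.470588; 2: 4.8; 3: 6.76.
E[X] = 0.333333·0.470588 + 0.333333·4.8 + 0.333333·6.76 = 4.0102.

4.0102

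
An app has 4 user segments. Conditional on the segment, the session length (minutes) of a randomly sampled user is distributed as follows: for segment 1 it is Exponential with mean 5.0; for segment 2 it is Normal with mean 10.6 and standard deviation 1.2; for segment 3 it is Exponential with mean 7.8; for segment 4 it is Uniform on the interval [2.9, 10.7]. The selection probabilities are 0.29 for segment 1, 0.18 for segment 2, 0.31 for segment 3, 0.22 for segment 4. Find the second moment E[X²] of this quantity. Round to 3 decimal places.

83.993

For each component E[X²] = Var + (mean)², giving 1: 50; 2: 113.8; 3: 121.68; 4: 51.31.
Overall E[X²] = 0.29·50 + 0.18·113.8 + 0.31·121.68 + 0.22·51.31 = 83.993.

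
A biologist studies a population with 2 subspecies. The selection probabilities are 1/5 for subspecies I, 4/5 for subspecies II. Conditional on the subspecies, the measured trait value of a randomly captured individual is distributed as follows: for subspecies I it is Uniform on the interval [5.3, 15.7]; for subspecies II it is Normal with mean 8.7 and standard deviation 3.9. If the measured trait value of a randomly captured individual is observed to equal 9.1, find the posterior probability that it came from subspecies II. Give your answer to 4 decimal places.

0.8089

Likelihoods f(9.1 | ·): I: 0.0961538; II: 0.101756.
Posterior ∝ prior × likelihood. Numerator for II: 0.8·0.101756 = 0.081405.
Normalizing constant: 0.2·0.0961538 + 0.8·0.101756 = 0.100636.
P(II | observation) = 0.081405 / 0.100636 = 0.808907.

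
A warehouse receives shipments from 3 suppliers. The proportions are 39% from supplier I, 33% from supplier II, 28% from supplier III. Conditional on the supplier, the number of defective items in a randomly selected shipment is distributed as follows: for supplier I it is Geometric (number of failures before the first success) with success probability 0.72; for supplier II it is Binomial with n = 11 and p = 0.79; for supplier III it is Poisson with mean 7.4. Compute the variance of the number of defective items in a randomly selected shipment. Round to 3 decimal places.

17.275

Per component, I: μ=0.388889, E[X²]=0.691358; II: μ=8.69, E[X²]=77.341; III: μ=7.4, E[X²]=62.16.
E[X] = 0.39·0.388889 + 0.33·8.69 + 0.28·7.4 = 5.09137.
E[X²] = 0.39·0.691358 + 0.33·77.341 + 0.28·62.16 = 43.197.
Var(X) = E[X²] − (E[X])² = 43.197 − 25.922 = 17.2749.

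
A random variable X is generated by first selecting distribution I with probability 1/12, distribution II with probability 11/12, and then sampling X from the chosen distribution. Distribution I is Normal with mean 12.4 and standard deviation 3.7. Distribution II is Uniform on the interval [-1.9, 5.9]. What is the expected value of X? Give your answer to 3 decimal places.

2.867

Component means — I: 12.4; II: 2.
E[X] = 0.0833333·12.4 + 0.916667·2 = 2.86667.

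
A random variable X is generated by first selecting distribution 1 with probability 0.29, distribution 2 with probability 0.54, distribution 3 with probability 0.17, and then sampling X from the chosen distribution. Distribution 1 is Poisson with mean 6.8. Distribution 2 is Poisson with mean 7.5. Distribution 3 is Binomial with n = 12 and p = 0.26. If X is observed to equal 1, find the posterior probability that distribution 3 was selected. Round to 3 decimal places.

Likelihoods P(X=1 | ·): 1: 0.00757367; 2: 0.00414813; 3: 0.113685.
Posterior ∝ prior × likelihood. Numerator for 3: 0.17·0.113685 = 0.0193265.
Normalizing constant: 0.29·0.00757367 + 0.54·0.00414813 + 0.17·0.113685 = 0.0237628.
P(3 | observation) = 0.0193265 / 0.0237628 = 0.813307.

0.813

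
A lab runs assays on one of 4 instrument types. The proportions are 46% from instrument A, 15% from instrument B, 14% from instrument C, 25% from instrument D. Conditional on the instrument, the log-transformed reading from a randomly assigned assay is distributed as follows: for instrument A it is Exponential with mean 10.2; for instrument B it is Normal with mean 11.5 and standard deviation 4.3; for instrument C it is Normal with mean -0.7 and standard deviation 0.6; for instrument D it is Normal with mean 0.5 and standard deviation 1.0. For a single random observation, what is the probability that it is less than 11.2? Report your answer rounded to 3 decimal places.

Conditional on each instrument, P(X < 11.2): A: 0.666476; B: 0.472189; C: 1; D: 1.
By total probability, P(X < 11.2) = 0.46·0.666476 + 0.15·0.472189 + 0.14·1 + 0.25·1 = 0.767407.

0.767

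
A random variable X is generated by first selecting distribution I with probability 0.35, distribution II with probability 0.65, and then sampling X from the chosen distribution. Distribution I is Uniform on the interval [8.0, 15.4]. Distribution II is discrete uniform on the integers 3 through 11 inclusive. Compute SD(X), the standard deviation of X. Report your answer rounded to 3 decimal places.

3.310

Per component, I: μ=11.7, E[X²]=141.453; II: μ=7, E[X²]=55.6667.
E[X] = 0.35·11.7 + 0.65·7 = 8.645.
E[X²] = 0.35·141.453 + 0.65·55.6667 = 85.692.
Var(X) = E[X²] − (E[X])² = 85.692 − 74.736 = 10.956.
SD(X) = √10.956 = 3.30998.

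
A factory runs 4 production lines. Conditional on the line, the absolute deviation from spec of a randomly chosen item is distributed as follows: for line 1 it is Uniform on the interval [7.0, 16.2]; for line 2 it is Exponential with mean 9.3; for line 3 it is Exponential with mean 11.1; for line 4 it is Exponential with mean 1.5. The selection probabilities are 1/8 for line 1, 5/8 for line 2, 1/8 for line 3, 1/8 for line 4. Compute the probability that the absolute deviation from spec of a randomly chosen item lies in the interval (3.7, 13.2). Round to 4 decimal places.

Conditional on each line, P(3.7 < X < 13.2): 1: 0.673913; 2: 0.429893; 3: 0.412063; 4: 0.0847165.
By total probability, P(3.7 < X < 13.2) = 0.125·0.673913 + 0.625·0.429893 + 0.125·0.412063 + 0.125·0.0847165 = 0.41502.

0.4150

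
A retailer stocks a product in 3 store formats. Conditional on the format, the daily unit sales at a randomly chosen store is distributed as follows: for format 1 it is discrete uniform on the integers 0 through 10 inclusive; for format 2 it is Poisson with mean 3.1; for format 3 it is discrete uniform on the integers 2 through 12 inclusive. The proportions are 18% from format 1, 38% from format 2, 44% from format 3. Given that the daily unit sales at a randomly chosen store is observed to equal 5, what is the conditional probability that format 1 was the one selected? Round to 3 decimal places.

Likelihoods P(X=5 | ·): 1: 0.0909091; 2: 0.107477; 3: 0.0909091.
Posterior ∝ prior × likelihood. Numerator for 1: 0.18·0.0909091 = 0.0163636.
Normalizing constant: 0.18·0.0909091 + 0.38·0.107477 + 0.44·0.0909091 = 0.0972048.
P(1 | observation) = 0.0163636 / 0.0972048 = 0.168342.

0.168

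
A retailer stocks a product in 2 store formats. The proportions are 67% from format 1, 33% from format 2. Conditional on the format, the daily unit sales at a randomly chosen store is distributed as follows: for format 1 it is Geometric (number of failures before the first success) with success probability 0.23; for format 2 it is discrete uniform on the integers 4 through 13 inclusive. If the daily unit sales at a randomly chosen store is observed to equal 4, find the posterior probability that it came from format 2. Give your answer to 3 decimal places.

Likelihoods P(X=4 | ·): 1: 0.080852; 2: 0.1.
Posterior ∝ prior × likelihood. Numerator for 2: 0.33·0.1 = 0.033.
Normalizing constant: 0.67·0.080852 + 0.33·0.1 = 0.0871708.
P(2 | observation) = 0.033 / 0.0871708 = 0.378567.

0.379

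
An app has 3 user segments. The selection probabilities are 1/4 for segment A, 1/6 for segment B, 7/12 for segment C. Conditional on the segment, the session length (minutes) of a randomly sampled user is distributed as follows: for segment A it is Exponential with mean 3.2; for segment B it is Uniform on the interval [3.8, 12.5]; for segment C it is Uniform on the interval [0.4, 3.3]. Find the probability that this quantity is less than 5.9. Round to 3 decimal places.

Conditional on each segment, P(X < 5.9): A: 0.841777; B: 0.241379; C: 1.
By total probability, P(X < 5.9) = 0.25·0.841777 + 0.166667·0.241379 + 0.583333·1 = 0.834007.

0.834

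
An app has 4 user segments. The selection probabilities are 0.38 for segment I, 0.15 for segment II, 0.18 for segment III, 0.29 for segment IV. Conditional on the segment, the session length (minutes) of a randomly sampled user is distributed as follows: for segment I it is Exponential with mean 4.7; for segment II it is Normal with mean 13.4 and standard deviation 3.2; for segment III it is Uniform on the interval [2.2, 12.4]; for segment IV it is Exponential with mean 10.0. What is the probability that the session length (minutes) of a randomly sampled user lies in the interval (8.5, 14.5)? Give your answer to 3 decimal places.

0.255

Conditional on each segment, P(8.5 < X < 14.5): I: 0.118173; II: 0.571629; III: 0.382353; IV: 0.192845.
By total probability, P(8.5 < X < 14.5) = 0.38·0.118173 + 0.15·0.571629 + 0.18·0.382353 + 0.29·0.192845 = 0.255399.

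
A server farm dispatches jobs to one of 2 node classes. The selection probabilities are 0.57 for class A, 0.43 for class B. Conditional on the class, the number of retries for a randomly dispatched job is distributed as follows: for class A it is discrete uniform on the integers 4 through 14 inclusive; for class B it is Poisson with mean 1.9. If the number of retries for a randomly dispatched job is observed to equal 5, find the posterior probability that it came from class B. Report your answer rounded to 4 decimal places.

Likelihoods P(X=5 | ·): A: 0.0909091; B: 0.0308622.
Posterior ∝ prior × likelihood. Numerator for B: 0.43·0.0308622 = 0.0132708.
Normalizing constant: 0.57·0.0909091 + 0.43·0.0308622 = 0.0650889.
P(B | observation) = 0.0132708 / 0.0650889 = 0.203887.

0.2039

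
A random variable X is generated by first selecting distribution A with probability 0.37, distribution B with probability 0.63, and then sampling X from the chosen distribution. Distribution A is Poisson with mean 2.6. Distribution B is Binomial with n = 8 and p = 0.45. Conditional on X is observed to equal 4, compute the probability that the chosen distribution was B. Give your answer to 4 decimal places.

0.7598

Likelihoods P(X=4 | ·): A: 0.141422; B: 0.262663.
Posterior ∝ prior × likelihood. Numerator for B: 0.63·0.262663 = 0.165478.
Normalizing constant: 0.37·0.141422 + 0.63·0.262663 = 0.217804.
P(B | observation) = 0.165478 / 0.217804 = 0.759756.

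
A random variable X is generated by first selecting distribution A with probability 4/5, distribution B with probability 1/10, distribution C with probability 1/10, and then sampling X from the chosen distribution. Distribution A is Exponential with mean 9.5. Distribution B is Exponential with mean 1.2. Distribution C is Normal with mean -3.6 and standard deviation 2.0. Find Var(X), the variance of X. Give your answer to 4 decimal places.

92.2144

Per component, A: μ=9.5, E[X²]=180.5; B: μ=1.2, E[X²]=2.88; C: μ=-3.6, E[X²]=16.96.
E[X] = 0.8·9.5 + 0.1·1.2 + 0.1·-3.6 = 7.36.
E[X²] = 0.8·180.5 + 0.1·2.88 + 0.1·16.96 = 146.384.
Var(X) = E[X²] − (E[X])² = 146.384 − 54.1696 = 92.2144.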